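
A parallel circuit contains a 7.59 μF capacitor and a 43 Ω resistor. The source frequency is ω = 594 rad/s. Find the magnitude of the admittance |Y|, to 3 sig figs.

X_C = 1/(ωC) = 222 Ω
Parallel: admittances add. Y = 1/R + jωC
Y = (0.0233 + j0.00451) S
|Y| = 0.0237 S → |Z| = 1/|Y| = 42.2 Ω, ∠Z = −∠Y = -11.0°

23.7 mS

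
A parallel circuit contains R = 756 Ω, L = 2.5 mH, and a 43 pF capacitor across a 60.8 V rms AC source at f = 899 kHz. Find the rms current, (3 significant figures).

ω = 2πf = 5.649e+06 rad/s
X_L = ωL = 14100 Ω
X_C = 1/(ωC) = 4120 Ω
Parallel: admittances add. Y = 1/R + 1/(jωL) + jωC
Y = (0.00132 + j0.000172) S
|Y| = 0.00133 S → |Z| = 1/|Y| = 750 Ω, ∠Z = −∠Y = -7.41°
I = V/|Z| = 60.8/750 = 81.1 mA

81.1 mA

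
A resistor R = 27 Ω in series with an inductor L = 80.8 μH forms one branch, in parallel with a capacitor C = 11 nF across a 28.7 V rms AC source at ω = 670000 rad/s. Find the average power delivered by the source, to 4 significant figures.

X_L = ωL = 54.14 Ω
X_C = 1/(ωC) = 135.7 Ω
Branch 1 (R+jX_L): Z₁ = 27.00 + j54.14 Ω, |Z₁| = 60.50 Ω
Branch 2 (−jX_C): Z₂ = −j135.7 Ω
Parallel: Z = Z₁Z₂/(Z₁+Z₂), |Z| = 95.55 Ω, ∠Z = 45.17°
I = V/|Z| = 300.4 mA
P = VI cos φ = 28.7 × 0.3004 × cos(45.17°) = 6.077 W

6.077 W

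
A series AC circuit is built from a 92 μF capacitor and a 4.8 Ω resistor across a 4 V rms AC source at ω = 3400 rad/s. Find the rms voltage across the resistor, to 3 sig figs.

X_C = 1/(ωC) = 3.20 Ω
Z = 4.80 − j3.20 Ω
|Z| = √(4.80² + 3.20²) = 5.77 Ω
I = V/|Z| = 694 mA
V_R = I·|Z_R| = 0.694 × 4.80 = 3.33 V

3.33 V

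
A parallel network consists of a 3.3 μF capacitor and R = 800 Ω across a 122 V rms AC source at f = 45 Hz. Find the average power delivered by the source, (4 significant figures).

18.61 W

ω = 2πf = 282.7 rad/s
X_C = 1/(ωC) = 1072 Ω
Parallel: admittances add. Y = 1/R + jωC
Y = (0.001250 + j0.0009331) S
|Y| = 0.001560 S → |Z| = 1/|Y| = 641.1 Ω, ∠Z = −∠Y = -36.74°
I = V/|Z| = 190.3 mA
P = VI cos φ = 122 × 0.1903 × cos(-36.74°) = 18.61 W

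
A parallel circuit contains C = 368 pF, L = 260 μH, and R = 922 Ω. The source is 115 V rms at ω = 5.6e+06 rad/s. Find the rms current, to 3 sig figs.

X_L = ωL = 1460 Ω
X_C = 1/(ωC) = 485 Ω
Parallel: admittances add. Y = 1/R + 1/(jωL) + jωC
Y = (0.00108 + j0.00137) S
|Y| = 0.00175 S → |Z| = 1/|Y| = 571 Ω, ∠Z = −∠Y = -51.7°
I = V/|Z| = 115/571 = 201 mA

201 mA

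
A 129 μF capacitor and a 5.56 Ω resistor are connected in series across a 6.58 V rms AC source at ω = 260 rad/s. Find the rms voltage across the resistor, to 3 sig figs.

X_C = 1/(ωC) = 29.8 Ω
Z = 5.56 − j29.8 Ω
|Z| = √(5.56² + 29.8²) = 30.3 Ω
I = V/|Z| = 217 mA
V_R = I·|Z_R| = 0.217 × 5.56 = 1.21 V

1.21 V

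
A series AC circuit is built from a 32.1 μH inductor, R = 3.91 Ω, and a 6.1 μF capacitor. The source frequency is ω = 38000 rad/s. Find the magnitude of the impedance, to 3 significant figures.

X_L = ωL = 1.22 Ω
X_C = 1/(ωC) = 4.31 Ω
Net reactance X = X_L − X_C = -3.09 Ω
Z = 3.91 − j3.09 Ω
|Z| = √(3.91² + 3.09²) = 4.99 Ω

4.99 Ω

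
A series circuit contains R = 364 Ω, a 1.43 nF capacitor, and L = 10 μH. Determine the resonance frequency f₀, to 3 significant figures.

ω₀ = 1/√(LC) = 1/√(1e-05 × 1.43e-09) = 8.362e+06 rad/s
f₀ = ω₀/(2π) = 1.33 MHz

1.33 MHz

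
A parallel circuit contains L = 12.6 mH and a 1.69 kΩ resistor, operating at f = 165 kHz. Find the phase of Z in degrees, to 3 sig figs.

ω = 2πf = 1.037e+06 rad/s
X_L = ωL = 13100 Ω
Parallel: admittances add. Y = 1/R + 1/(jωL)
Y = (0.000592 − j7.66e-05) S
|Y| = 0.000597 S → |Z| = 1/|Y| = 1680 Ω, ∠Z = −∠Y = 7.37°

7.37°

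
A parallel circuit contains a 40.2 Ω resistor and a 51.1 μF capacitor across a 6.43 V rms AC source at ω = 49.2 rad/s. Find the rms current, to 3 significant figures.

161 mA

X_C = 1/(ωC) = 398 Ω
Parallel: admittances add. Y = 1/R + jωC
Y = (0.0249 + j0.00251) S
|Y| = 0.0250 S → |Z| = 1/|Y| = 40.0 Ω, ∠Z = −∠Y = -5.77°
I = V/|Z| = 6.43/40.0 = 161 mA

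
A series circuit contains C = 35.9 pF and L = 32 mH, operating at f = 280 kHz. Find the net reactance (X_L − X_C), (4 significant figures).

40460 Ω

ω = 2πf = 1.759e+06 rad/s
X_L = ωL = 56300 Ω
X_C = 1/(ωC) = 15830 Ω
X = 56300 − 15830 = 40460 Ω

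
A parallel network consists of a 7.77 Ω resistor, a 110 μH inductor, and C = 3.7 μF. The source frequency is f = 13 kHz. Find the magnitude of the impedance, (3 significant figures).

4.34 Ω

ω = 2πf = 81680 rad/s
X_L = ωL = 8.98 Ω
X_C = 1/(ωC) = 3.31 Ω
Parallel: admittances add. Y = 1/R + 1/(jωL) + jωC
Y = (0.129 + j0.191) S
|Y| = 0.230 S → |Z| = 1/|Y| = 4.34 Ω, ∠Z = −∠Y = -56.0°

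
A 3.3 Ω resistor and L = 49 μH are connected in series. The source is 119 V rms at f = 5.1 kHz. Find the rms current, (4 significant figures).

ω = 2πf = 32040 rad/s
X_L = ωL = 1.570 Ω
Z = 3.300 + j1.570 Ω
|Z| = √(3.300² + 1.570²) = 3.655 Ω
I = V/|Z| = 119/3.655 = 32.56 A

32.56 A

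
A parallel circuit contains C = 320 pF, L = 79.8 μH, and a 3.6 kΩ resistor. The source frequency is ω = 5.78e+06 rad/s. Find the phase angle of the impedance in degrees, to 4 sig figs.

X_L = ωL = 461.2 Ω
X_C = 1/(ωC) = 540.7 Ω
Parallel: admittances add. Y = 1/R + 1/(jωL) + jωC
Y = (0.0002778 − j0.0003184) S
|Y| = 0.0004226 S → |Z| = 1/|Y| = 2366 Ω, ∠Z = −∠Y = 48.90°

48.90°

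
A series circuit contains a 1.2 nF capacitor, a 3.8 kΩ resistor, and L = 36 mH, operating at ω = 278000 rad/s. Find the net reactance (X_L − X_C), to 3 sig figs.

7010 Ω

X_L = ωL = 10000 Ω
X_C = 1/(ωC) = 3000 Ω
X = 10000 − 3000 = 7010 Ω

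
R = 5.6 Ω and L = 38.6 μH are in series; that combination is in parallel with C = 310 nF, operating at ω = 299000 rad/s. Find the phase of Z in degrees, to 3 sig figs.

-33.5°

X_L = ωL = 11.5 Ω
X_C = 1/(ωC) = 10.8 Ω
Branch 1 (R+jX_L): Z₁ = 5.60 + j11.5 Ω, |Z₁| = 12.8 Ω
Branch 2 (−jX_C): Z₂ = −j10.8 Ω
Parallel: Z = Z₁Z₂/(Z₁+Z₂), |Z| = 24.5 Ω, ∠Z = -33.5°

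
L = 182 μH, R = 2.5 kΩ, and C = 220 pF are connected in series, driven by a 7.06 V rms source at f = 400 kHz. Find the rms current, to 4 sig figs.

2.484 mA

ω = 2πf = 2.513e+06 rad/s
X_L = ωL = 457.4 Ω
X_C = 1/(ωC) = 1809 Ω
Net reactance X = X_L − X_C = -1351 Ω
Z = 2500 − j1351 Ω
|Z| = √(2500² + 1351²) = 2842 Ω
I = V/|Z| = 7.06/2842 = 2.484 mA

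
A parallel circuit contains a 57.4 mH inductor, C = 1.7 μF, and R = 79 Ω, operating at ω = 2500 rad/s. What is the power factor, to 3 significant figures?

0.978

X_L = ωL = 144 Ω
X_C = 1/(ωC) = 235 Ω
Parallel: admittances add. Y = 1/R + 1/(jωL) + jωC
Y = (0.0127 − j0.00272) S
|Y| = 0.0129 S → |Z| = 1/|Y| = 77.2 Ω, ∠Z = −∠Y = 12.1°
cos φ = cos(12.1°) = 0.978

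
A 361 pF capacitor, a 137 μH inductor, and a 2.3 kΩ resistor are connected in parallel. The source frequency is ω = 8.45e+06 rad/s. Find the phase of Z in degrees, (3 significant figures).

-78.8°

X_L = ωL = 1160 Ω
X_C = 1/(ωC) = 328 Ω
Parallel: admittances add. Y = 1/R + 1/(jωL) + jωC
Y = (0.000435 + j0.00219) S
|Y| = 0.00223 S → |Z| = 1/|Y| = 449 Ω, ∠Z = −∠Y = -78.8°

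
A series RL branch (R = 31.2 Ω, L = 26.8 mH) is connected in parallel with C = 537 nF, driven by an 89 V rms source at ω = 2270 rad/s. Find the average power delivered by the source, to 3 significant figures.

52.9 W

X_L = ωL = 60.8 Ω
X_C = 1/(ωC) = 820 Ω
Branch 1 (R+jX_L): Z₁ = 31.2 + j60.8 Ω, |Z₁| = 68.4 Ω
Branch 2 (−jX_C): Z₂ = −j820 Ω
Parallel: Z = Z₁Z₂/(Z₁+Z₂), |Z| = 73.8 Ω, ∠Z = 60.5°
I = V/|Z| = 1.21 A
P = VI cos φ = 89 × 1.21 × cos(60.5°) = 52.9 W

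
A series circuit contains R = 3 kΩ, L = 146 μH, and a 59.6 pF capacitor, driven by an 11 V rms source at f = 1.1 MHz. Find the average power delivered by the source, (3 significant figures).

ω = 2πf = 6.912e+06 rad/s
X_L = ωL = 1010 Ω
X_C = 1/(ωC) = 2430 Ω
Net reactance X = X_L − X_C = -1420 Ω
Z = 3000 − j1420 Ω
|Z| = √(3000² + 1420²) = 3320 Ω
∠Z = arctan(-1420/3000) = -25.3°
I = V/|Z| = 3.31 mA
P = VI cos φ = 11 × 0.00331 × cos(-25.3°) = 33.0 mW

33.0 mW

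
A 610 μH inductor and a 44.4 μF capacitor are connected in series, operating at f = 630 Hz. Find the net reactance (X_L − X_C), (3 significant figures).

ω = 2πf = 3958 rad/s
X_L = ωL = 2.41 Ω
X_C = 1/(ωC) = 5.69 Ω
X = 2.41 − 5.69 = -3.28 Ω

-3.28 Ω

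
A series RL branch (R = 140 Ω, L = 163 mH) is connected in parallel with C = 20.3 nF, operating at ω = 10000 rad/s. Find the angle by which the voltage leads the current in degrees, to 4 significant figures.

82.66°

X_L = ωL = 1630 Ω
X_C = 1/(ωC) = 4926 Ω
Branch 1 (R+jX_L): Z₁ = 140.0 + j1630 Ω, |Z₁| = 1636 Ω
Branch 2 (−jX_C): Z₂ = −j4926 Ω
Parallel: Z = Z₁Z₂/(Z₁+Z₂), |Z| = 2443 Ω, ∠Z = 82.66°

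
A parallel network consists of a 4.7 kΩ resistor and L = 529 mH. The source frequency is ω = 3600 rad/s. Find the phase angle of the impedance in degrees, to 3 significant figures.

X_L = ωL = 1900 Ω
Parallel: admittances add. Y = 1/R + 1/(jωL)
Y = (0.000213 − j0.000525) S
|Y| = 0.000567 S → |Z| = 1/|Y| = 1770 Ω, ∠Z = −∠Y = 67.9°

67.9°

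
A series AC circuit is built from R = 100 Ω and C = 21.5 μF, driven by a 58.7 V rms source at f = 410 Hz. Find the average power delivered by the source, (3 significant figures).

ω = 2πf = 2576 rad/s
X_C = 1/(ωC) = 18.1 Ω
Z = 100 − j18.1 Ω
|Z| = √(100² + 18.1²) = 102 Ω
∠Z = arctan(-18.1/100) = -10.2°
I = V/|Z| = 578 mA
P = VI cos φ = 58.7 × 0.578 × cos(-10.2°) = 33.4 W

33.4 W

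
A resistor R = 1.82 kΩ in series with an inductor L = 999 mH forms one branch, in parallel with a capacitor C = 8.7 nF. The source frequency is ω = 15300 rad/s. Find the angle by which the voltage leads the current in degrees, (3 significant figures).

-83.6°

X_L = ωL = 15300 Ω
X_C = 1/(ωC) = 7510 Ω
Branch 1 (R+jX_L): Z₁ = 1820 + j15300 Ω, |Z₁| = 15400 Ω
Branch 2 (−jX_C): Z₂ = −j7510 Ω
Parallel: Z = Z₁Z₂/(Z₁+Z₂), |Z| = 14500 Ω, ∠Z = -83.6°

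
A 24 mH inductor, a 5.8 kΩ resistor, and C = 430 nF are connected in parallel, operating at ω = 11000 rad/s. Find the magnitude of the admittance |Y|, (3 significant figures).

X_L = ωL = 264 Ω
X_C = 1/(ωC) = 211 Ω
Parallel: admittances add. Y = 1/R + 1/(jωL) + jωC
Y = (0.000172 + j0.000942) S
|Y| = 0.000958 S → |Z| = 1/|Y| = 1040 Ω, ∠Z = −∠Y = -79.6°

958 μS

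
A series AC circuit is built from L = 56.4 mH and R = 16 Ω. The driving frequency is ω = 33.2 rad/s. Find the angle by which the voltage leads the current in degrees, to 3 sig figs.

6.67°

X_L = ωL = 1.87 Ω
Z = 16.0 + j1.87 Ω
|Z| = √(16.0² + 1.87²) = 16.1 Ω
∠Z = arctan(1.87/16.0) = 6.67°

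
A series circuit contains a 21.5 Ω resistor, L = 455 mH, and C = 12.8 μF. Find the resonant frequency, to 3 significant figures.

65.9 Hz

ω₀ = 1/√(LC) = 1/√(0.455 × 1.28e-05) = 414.4 rad/s
f₀ = ω₀/(2π) = 65.9 Hz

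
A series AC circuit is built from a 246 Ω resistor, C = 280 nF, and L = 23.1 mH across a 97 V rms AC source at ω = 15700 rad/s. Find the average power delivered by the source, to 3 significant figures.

X_L = ωL = 363 Ω
X_C = 1/(ωC) = 227 Ω
Net reactance X = X_L − X_C = 135 Ω
Z = 246 + j135 Ω
|Z| = √(246² + 135²) = 281 Ω
∠Z = arctan(135/246) = 28.8°
I = V/|Z| = 346 mA
P = VI cos φ = 97 × 0.346 × cos(28.8°) = 29.4 W

29.4 W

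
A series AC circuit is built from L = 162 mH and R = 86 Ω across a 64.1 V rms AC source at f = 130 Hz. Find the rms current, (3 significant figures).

ω = 2πf = 816.8 rad/s
X_L = ωL = 132 Ω
Z = 86.0 + j132 Ω
|Z| = √(86.0² + 132²) = 158 Ω
I = V/|Z| = 64.1/158 = 406 mA

406 mA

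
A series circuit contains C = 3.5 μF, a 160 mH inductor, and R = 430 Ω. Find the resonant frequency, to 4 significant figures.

ω₀ = 1/√(LC) = 1/√(0.16 × 3.5e-06) = 1336 rad/s
f₀ = ω₀/(2π) = 212.7 Hz

212.7 Hz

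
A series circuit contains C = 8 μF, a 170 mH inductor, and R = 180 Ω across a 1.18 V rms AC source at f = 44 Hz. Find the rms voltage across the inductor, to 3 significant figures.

0.125 V

ω = 2πf = 276.5 rad/s
X_L = ωL = 47.0 Ω
X_C = 1/(ωC) = 452 Ω
Net reactance X = X_L − X_C = -405 Ω
Z = 180 − j405 Ω
|Z| = √(180² + 405²) = 443 Ω
I = V/|Z| = 2.66 mA
V_L = I·|Z_L| = 0.00266 × 47.0 = 0.125 V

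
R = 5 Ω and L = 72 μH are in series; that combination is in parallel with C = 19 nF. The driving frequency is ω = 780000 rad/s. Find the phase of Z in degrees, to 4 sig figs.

61.07°

X_L = ωL = 56.16 Ω
X_C = 1/(ωC) = 67.48 Ω
Branch 1 (R+jX_L): Z₁ = 5.000 + j56.16 Ω, |Z₁| = 56.38 Ω
Branch 2 (−jX_C): Z₂ = −j67.48 Ω
Parallel: Z = Z₁Z₂/(Z₁+Z₂), |Z| = 307.5 Ω, ∠Z = 61.07°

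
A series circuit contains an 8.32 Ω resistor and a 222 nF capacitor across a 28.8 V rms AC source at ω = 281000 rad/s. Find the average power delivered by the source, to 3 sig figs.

21.2 W

X_C = 1/(ωC) = 16.0 Ω
Z = 8.32 − j16.0 Ω
|Z| = √(8.32² + 16.0²) = 18.1 Ω
∠Z = arctan(-16.0/8.32) = -62.6°
I = V/|Z| = 1.59 A
P = VI cos φ = 28.8 × 1.59 × cos(-62.6°) = 21.2 W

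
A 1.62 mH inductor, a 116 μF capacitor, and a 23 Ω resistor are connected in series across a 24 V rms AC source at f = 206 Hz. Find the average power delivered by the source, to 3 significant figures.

ω = 2πf = 1294 rad/s
X_L = ωL = 2.10 Ω
X_C = 1/(ωC) = 6.66 Ω
Net reactance X = X_L − X_C = -4.56 Ω
Z = 23.0 − j4.56 Ω
|Z| = √(23.0² + 4.56²) = 23.4 Ω
∠Z = arctan(-4.56/23.0) = -11.2°
I = V/|Z| = 1.02 A
P = VI cos φ = 24 × 1.02 × cos(-11.2°) = 24.1 W

24.1 W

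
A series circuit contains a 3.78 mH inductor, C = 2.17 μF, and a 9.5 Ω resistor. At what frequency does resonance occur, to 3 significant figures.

1.76 kHz

ω₀ = 1/√(LC) = 1/√(0.00378 × 2.17e-06) = 11040 rad/s
f₀ = ω₀/(2π) = 1.76 kHz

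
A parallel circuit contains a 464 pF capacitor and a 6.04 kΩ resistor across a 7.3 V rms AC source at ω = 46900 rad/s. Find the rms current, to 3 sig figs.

X_C = 1/(ωC) = 46000 Ω
Parallel: admittances add. Y = 1/R + jωC
Y = (0.000166 + j2.18e-05) S
|Y| = 0.000167 S → |Z| = 1/|Y| = 5990 Ω, ∠Z = −∠Y = -7.49°
I = V/|Z| = 7.3/5990 = 1.22 mA

1.22 mA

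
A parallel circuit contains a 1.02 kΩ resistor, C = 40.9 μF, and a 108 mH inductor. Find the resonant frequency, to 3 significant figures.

ω₀ = 1/√(LC) = 1/√(0.108 × 4.09e-05) = 475.8 rad/s
f₀ = ω₀/(2π) = 75.7 Hz

75.7 Hz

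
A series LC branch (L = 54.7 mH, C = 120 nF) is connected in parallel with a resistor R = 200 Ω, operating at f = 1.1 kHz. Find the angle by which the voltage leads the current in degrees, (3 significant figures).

-13.6°

ω = 2πf = 6912 rad/s
X_L = ωL = 378 Ω
X_C = 1/(ωC) = 1210 Ω
Branch 1: Z₁ = R = 200 Ω
Branch 2 (series LC): Z₂ = j(X_L − X_C) = −j828 Ω
Parallel: Z = Z₁Z₂/(Z₁+Z₂), |Z| = 194 Ω, ∠Z = -13.6°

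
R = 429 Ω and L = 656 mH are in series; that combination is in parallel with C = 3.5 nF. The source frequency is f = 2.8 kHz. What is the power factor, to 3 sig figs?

ω = 2πf = 17590 rad/s
X_L = ωL = 11500 Ω
X_C = 1/(ωC) = 16200 Ω
Branch 1 (R+jX_L): Z₁ = 429 + j11500 Ω, |Z₁| = 11500 Ω
Branch 2 (−jX_C): Z₂ = −j16200 Ω
Parallel: Z = Z₁Z₂/(Z₁+Z₂), |Z| = 39700 Ω, ∠Z = 82.7°
cos φ = cos(82.7°) = 0.128

0.128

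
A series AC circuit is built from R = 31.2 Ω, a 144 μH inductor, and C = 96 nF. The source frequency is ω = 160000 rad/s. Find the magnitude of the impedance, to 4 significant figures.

52.37 Ω

X_L = ωL = 23.04 Ω
X_C = 1/(ωC) = 65.10 Ω
Net reactance X = X_L − X_C = -42.06 Ω
Z = 31.20 − j42.06 Ω
|Z| = √(31.20² + 42.06²) = 52.37 Ω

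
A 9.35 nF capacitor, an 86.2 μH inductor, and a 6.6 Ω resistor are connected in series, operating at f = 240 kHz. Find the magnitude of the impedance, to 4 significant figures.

59.43 Ω

ω = 2πf = 1.508e+06 rad/s
X_L = ωL = 130.0 Ω
X_C = 1/(ωC) = 70.92 Ω
Net reactance X = X_L − X_C = 59.06 Ω
Z = 6.600 + j59.06 Ω
|Z| = √(6.600² + 59.06²) = 59.43 Ω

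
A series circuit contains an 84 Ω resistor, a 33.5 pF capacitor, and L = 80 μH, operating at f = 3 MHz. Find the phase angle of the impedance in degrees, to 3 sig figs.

ω = 2πf = 1.885e+07 rad/s
X_L = ωL = 1510 Ω
X_C = 1/(ωC) = 1580 Ω
Net reactance X = X_L − X_C = -75.7 Ω
Z = 84.0 − j75.7 Ω
|Z| = √(84.0² + 75.7²) = 113 Ω
∠Z = arctan(-75.7/84.0) = -42.0°

-42.0°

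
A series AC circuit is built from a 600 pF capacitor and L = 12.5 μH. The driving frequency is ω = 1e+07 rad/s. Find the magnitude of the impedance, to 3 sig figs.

41.7 Ω

X_L = ωL = 125 Ω
X_C = 1/(ωC) = 167 Ω
Net reactance X = X_L − X_C = -41.7 Ω
Z = − j41.7 Ω
|Z| = √(0² + 41.7²) = 41.7 Ω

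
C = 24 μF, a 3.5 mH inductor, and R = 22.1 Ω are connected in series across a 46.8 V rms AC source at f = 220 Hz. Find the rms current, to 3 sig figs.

1.39 A

ω = 2πf = 1382 rad/s
X_L = ωL = 4.84 Ω
X_C = 1/(ωC) = 30.1 Ω
Net reactance X = X_L − X_C = -25.3 Ω
Z = 22.1 − j25.3 Ω
|Z| = √(22.1² + 25.3²) = 33.6 Ω
I = V/|Z| = 46.8/33.6 = 1.39 A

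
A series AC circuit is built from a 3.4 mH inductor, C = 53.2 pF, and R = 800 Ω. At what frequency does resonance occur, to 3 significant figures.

374 kHz

ω₀ = 1/√(LC) = 1/√(0.0034 × 5.32e-11) = 2.351e+06 rad/s
f₀ = ω₀/(2π) = 374 kHz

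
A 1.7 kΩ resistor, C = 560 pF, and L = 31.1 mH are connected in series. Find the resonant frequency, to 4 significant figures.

38.14 kHz

ω₀ = 1/√(LC) = 1/√(0.0311 × 5.6e-10) = 239600 rad/s
f₀ = ω₀/(2π) = 38.14 kHz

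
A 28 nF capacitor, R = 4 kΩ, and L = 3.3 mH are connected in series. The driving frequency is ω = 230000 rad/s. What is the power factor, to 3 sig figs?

X_L = ωL = 759 Ω
X_C = 1/(ωC) = 155 Ω
Net reactance X = X_L − X_C = 604 Ω
Z = 4000 + j604 Ω
|Z| = √(4000² + 604²) = 4050 Ω
∠Z = arctan(604/4000) = 8.58°
cos φ = cos(8.58°) = 0.989

0.989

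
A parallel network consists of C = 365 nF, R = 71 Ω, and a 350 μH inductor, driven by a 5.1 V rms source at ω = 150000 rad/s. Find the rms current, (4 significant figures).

X_L = ωL = 52.50 Ω
X_C = 1/(ωC) = 18.26 Ω
Parallel: admittances add. Y = 1/R + 1/(jωL) + jωC
Y = (0.01408 + j0.03570) S
|Y| = 0.03838 S → |Z| = 1/|Y| = 26.06 Ω, ∠Z = −∠Y = -68.47°
I = V/|Z| = 5.1/26.06 = 195.7 mA

195.7 mA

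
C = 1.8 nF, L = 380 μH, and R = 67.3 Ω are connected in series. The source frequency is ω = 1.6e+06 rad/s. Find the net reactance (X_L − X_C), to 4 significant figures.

260.8 Ω

X_L = ωL = 608.0 Ω
X_C = 1/(ωC) = 347.2 Ω
X = 608.0 − 347.2 = 260.8 Ω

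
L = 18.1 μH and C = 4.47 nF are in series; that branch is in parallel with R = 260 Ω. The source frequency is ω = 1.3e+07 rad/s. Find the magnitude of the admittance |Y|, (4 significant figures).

X_L = ωL = 235.3 Ω
X_C = 1/(ωC) = 17.21 Ω
Branch 1: Z₁ = R = 260.0 Ω
Branch 2 (series LC): Z₂ = j(X_L − X_C) = j218.1 Ω
Parallel: Z = Z₁Z₂/(Z₁+Z₂), |Z| = 167.1 Ω, ∠Z = 50.01°
|Y| = 1/|Z| = 5.985 mS

5.985 mS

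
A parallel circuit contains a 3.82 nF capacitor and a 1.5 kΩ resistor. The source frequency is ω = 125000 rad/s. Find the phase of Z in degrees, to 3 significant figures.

-35.6°

X_C = 1/(ωC) = 2090 Ω
Parallel: admittances add. Y = 1/R + jωC
Y = (0.000667 + j0.000477) S
|Y| = 0.000820 S → |Z| = 1/|Y| = 1220 Ω, ∠Z = −∠Y = -35.6°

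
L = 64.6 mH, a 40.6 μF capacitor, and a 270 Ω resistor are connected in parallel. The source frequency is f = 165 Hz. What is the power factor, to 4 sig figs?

ω = 2πf = 1037 rad/s
X_L = ωL = 66.97 Ω
X_C = 1/(ωC) = 23.76 Ω
Parallel: admittances add. Y = 1/R + 1/(jωL) + jωC
Y = (0.003704 + j0.02716) S
|Y| = 0.02741 S → |Z| = 1/|Y| = 36.48 Ω, ∠Z = −∠Y = -82.23°
cos φ = cos(-82.23°) = 0.1351

0.1351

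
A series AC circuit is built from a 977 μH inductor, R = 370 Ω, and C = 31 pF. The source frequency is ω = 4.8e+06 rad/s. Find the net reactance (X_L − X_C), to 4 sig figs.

-2031 Ω

X_L = ωL = 4690 Ω
X_C = 1/(ωC) = 6720 Ω
X = 4690 − 6720 = -2031 Ω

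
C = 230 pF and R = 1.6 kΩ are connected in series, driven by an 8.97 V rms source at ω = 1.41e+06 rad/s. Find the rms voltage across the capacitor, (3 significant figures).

7.96 V

X_C = 1/(ωC) = 3080 Ω
Z = 1600 − j3080 Ω
|Z| = √(1600² + 3080²) = 3470 Ω
I = V/|Z| = 2.58 mA
V_C = I·|Z_C| = 0.00258 × 3080 = 7.96 V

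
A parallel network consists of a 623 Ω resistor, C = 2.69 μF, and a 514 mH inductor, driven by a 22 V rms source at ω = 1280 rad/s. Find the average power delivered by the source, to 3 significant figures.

X_L = ωL = 658 Ω
X_C = 1/(ωC) = 290 Ω
Parallel: admittances add. Y = 1/R + 1/(jωL) + jωC
Y = (0.00161 + j0.00192) S
|Y| = 0.00251 S → |Z| = 1/|Y| = 399 Ω, ∠Z = −∠Y = -50.2°
I = V/|Z| = 55.1 mA
P = VI cos φ = 22 × 0.0551 × cos(-50.2°) = 777 mW

777 mW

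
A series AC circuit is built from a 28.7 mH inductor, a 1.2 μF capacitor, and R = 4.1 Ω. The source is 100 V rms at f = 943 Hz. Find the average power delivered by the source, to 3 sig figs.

46.5 W

ω = 2πf = 5925 rad/s
X_L = ωL = 170 Ω
X_C = 1/(ωC) = 141 Ω
Net reactance X = X_L − X_C = 29.4 Ω
Z = 4.10 + j29.4 Ω
|Z| = √(4.10² + 29.4²) = 29.7 Ω
∠Z = arctan(29.4/4.10) = 82.1°
I = V/|Z| = 3.37 A
P = VI cos φ = 100 × 3.37 × cos(82.1°) = 46.5 W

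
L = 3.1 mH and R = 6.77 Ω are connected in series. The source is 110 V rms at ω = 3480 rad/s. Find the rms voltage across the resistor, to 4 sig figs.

X_L = ωL = 10.79 Ω
Z = 6.770 + j10.79 Ω
|Z| = √(6.770² + 10.79²) = 12.74 Ω
I = V/|Z| = 8.637 A
V_R = I·|Z_R| = 8.637 × 6.770 = 58.47 V

58.47 V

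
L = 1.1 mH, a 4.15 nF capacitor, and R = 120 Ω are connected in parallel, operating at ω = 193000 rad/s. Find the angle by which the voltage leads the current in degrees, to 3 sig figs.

25.1°

X_L = ωL = 212 Ω
X_C = 1/(ωC) = 1250 Ω
Parallel: admittances add. Y = 1/R + 1/(jωL) + jωC
Y = (0.00833 − j0.00391) S
|Y| = 0.00920 S → |Z| = 1/|Y| = 109 Ω, ∠Z = −∠Y = 25.1°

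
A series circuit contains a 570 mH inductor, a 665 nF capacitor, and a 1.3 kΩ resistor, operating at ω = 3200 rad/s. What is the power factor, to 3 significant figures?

0.693

X_L = ωL = 1820 Ω
X_C = 1/(ωC) = 470 Ω
Net reactance X = X_L − X_C = 1350 Ω
Z = 1300 + j1350 Ω
|Z| = √(1300² + 1350²) = 1880 Ω
∠Z = arctan(1350/1300) = 46.2°
cos φ = cos(46.2°) = 0.693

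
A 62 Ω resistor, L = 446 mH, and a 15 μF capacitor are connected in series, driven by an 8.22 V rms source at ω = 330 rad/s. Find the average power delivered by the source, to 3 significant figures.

X_L = ωL = 147 Ω
X_C = 1/(ωC) = 202 Ω
Net reactance X = X_L − X_C = -54.8 Ω
Z = 62.0 − j54.8 Ω
|Z| = √(62.0² + 54.8²) = 82.8 Ω
∠Z = arctan(-54.8/62.0) = -41.5°
I = V/|Z| = 99.3 mA
P = VI cos φ = 8.22 × 0.0993 × cos(-41.5°) = 611 mW

611 mW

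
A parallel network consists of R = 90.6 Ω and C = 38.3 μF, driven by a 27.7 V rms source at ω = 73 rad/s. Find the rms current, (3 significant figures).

X_C = 1/(ωC) = 358 Ω
Parallel: admittances add. Y = 1/R + jωC
Y = (0.0110 + j0.00280) S
|Y| = 0.0114 S → |Z| = 1/|Y| = 87.8 Ω, ∠Z = −∠Y = -14.2°
I = V/|Z| = 27.7/87.8 = 315 mA

315 mA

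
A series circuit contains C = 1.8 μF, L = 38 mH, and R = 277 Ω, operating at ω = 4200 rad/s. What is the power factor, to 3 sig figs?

0.995

X_L = ωL = 160 Ω
X_C = 1/(ωC) = 132 Ω
Net reactance X = X_L − X_C = 27.3 Ω
Z = 277 + j27.3 Ω
|Z| = √(277² + 27.3²) = 278 Ω
∠Z = arctan(27.3/277) = 5.63°
cos φ = cos(5.63°) = 0.995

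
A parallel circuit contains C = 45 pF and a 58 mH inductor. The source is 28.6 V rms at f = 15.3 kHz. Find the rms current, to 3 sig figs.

5.01 mA

ω = 2πf = 96130 rad/s
X_L = ωL = 5580 Ω
X_C = 1/(ωC) = 231000 Ω
Parallel: admittances add. Y = 1/(jωL) + jωC
Y = (0 − j0.000175) S
|Y| = 0.000175 S → |Z| = 1/|Y| = 5710 Ω, ∠Z = −∠Y = 90.0°
I = V/|Z| = 28.6/5710 = 5.01 mA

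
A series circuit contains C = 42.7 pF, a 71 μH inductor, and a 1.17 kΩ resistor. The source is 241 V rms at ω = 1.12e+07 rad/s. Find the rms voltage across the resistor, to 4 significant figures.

X_L = ωL = 795.2 Ω
X_C = 1/(ωC) = 2091 Ω
Net reactance X = X_L − X_C = -1296 Ω
Z = 1170 − j1296 Ω
|Z| = √(1170² + 1296²) = 1746 Ω
I = V/|Z| = 138.0 mA
V_R = I·|Z_R| = 0.1380 × 1170 = 161.5 V

161.5 V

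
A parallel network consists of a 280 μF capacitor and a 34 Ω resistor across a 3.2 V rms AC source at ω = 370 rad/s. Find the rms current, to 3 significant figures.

X_C = 1/(ωC) = 9.65 Ω
Parallel: admittances add. Y = 1/R + jωC
Y = (0.0294 + j0.104) S
|Y| = 0.108 S → |Z| = 1/|Y| = 9.29 Ω, ∠Z = −∠Y = -74.2°
I = V/|Z| = 3.2/9.29 = 345 mA

345 mA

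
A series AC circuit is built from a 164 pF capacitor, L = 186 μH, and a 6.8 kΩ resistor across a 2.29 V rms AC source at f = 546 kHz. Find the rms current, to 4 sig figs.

ω = 2πf = 3.431e+06 rad/s
X_L = ωL = 638.1 Ω
X_C = 1/(ωC) = 1777 Ω
Net reactance X = X_L − X_C = -1139 Ω
Z = 6800 − j1139 Ω
|Z| = √(6800² + 1139²) = 6895 Ω
I = V/|Z| = 2.29/6895 = 332.1 μA

332.1 μA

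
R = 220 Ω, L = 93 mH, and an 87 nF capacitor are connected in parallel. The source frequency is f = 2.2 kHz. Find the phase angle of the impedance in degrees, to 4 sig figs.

ω = 2πf = 13820 rad/s
X_L = ωL = 1286 Ω
X_C = 1/(ωC) = 831.5 Ω
Parallel: admittances add. Y = 1/R + 1/(jωL) + jωC
Y = (0.004545 + j0.0004247) S
|Y| = 0.004565 S → |Z| = 1/|Y| = 219.0 Ω, ∠Z = −∠Y = -5.338°

-5.338°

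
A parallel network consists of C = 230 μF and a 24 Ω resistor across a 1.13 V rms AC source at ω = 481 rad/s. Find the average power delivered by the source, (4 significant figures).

53.20 mW

X_C = 1/(ωC) = 9.039 Ω
Parallel: admittances add. Y = 1/R + jωC
Y = (0.04167 + j0.1106) S
|Y| = 0.1182 S → |Z| = 1/|Y| = 8.459 Ω, ∠Z = −∠Y = -69.36°
I = V/|Z| = 133.6 mA
P = VI cos φ = 1.13 × 0.1336 × cos(-69.36°) = 53.20 mW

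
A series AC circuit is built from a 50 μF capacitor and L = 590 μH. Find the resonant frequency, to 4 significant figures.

ω₀ = 1/√(LC) = 1/√(0.00059 × 5e-05) = 5822 rad/s
f₀ = ω₀/(2π) = 926.6 Hz

926.6 Hz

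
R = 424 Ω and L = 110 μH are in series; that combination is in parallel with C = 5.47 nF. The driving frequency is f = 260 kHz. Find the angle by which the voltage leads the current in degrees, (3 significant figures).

-76.1°

ω = 2πf = 1.634e+06 rad/s
X_L = ωL = 180 Ω
X_C = 1/(ωC) = 112 Ω
Branch 1 (R+jX_L): Z₁ = 424 + j180 Ω, |Z₁| = 461 Ω
Branch 2 (−jX_C): Z₂ = −j112 Ω
Parallel: Z = Z₁Z₂/(Z₁+Z₂), |Z| = 120 Ω, ∠Z = -76.1°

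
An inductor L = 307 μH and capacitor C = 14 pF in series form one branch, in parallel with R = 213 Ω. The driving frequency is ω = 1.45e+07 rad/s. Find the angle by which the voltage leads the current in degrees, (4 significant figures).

-24.17°

X_L = ωL = 4452 Ω
X_C = 1/(ωC) = 4926 Ω
Branch 1: Z₁ = R = 213.0 Ω
Branch 2 (series LC): Z₂ = j(X_L − X_C) = −j474.6 Ω
Parallel: Z = Z₁Z₂/(Z₁+Z₂), |Z| = 194.3 Ω, ∠Z = -24.17°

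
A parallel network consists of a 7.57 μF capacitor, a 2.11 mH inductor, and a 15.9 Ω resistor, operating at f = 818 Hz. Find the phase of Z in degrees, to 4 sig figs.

40.28°

ω = 2πf = 5140 rad/s
X_L = ωL = 10.84 Ω
X_C = 1/(ωC) = 25.70 Ω
Parallel: admittances add. Y = 1/R + 1/(jωL) + jωC
Y = (0.06289 − j0.05330) S
|Y| = 0.08244 S → |Z| = 1/|Y| = 12.13 Ω, ∠Z = −∠Y = 40.28°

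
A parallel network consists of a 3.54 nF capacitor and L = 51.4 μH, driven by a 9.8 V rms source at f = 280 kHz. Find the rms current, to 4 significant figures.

47.34 mA

ω = 2πf = 1.759e+06 rad/s
X_L = ωL = 90.43 Ω
X_C = 1/(ωC) = 160.6 Ω
Parallel: admittances add. Y = 1/(jωL) + jωC
Y = (0 − j0.004831) S
|Y| = 0.004831 S → |Z| = 1/|Y| = 207.0 Ω, ∠Z = −∠Y = 90.00°
I = V/|Z| = 9.8/207.0 = 47.34 mA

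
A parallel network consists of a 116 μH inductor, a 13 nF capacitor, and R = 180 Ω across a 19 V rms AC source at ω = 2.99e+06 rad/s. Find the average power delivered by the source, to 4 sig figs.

X_L = ωL = 346.8 Ω
X_C = 1/(ωC) = 25.73 Ω
Parallel: admittances add. Y = 1/R + 1/(jωL) + jωC
Y = (0.005556 + j0.03599) S
|Y| = 0.03641 S → |Z| = 1/|Y| = 27.46 Ω, ∠Z = −∠Y = -81.22°
I = V/|Z| = 691.8 mA
P = VI cos φ = 19 × 0.6918 × cos(-81.22°) = 2.006 W

2.006 W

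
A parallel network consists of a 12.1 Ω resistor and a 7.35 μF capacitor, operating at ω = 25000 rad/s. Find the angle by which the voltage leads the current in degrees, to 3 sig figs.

X_C = 1/(ωC) = 5.44 Ω
Parallel: admittances add. Y = 1/R + jωC
Y = (0.0826 + j0.184) S
|Y| = 0.201 S → |Z| = 1/|Y| = 4.96 Ω, ∠Z = −∠Y = -65.8°

-65.8°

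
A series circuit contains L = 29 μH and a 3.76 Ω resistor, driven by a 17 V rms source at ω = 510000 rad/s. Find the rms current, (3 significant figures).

1.11 A

X_L = ωL = 14.8 Ω
Z = 3.76 + j14.8 Ω
|Z| = √(3.76² + 14.8²) = 15.3 Ω
I = V/|Z| = 17/15.3 = 1.11 A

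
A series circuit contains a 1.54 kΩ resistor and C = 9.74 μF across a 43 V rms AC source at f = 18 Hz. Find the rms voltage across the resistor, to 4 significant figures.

ω = 2πf = 113.1 rad/s
X_C = 1/(ωC) = 907.8 Ω
Z = 1540 − j907.8 Ω
|Z| = √(1540² + 907.8²) = 1788 Ω
I = V/|Z| = 24.05 mA
V_R = I·|Z_R| = 0.02405 × 1540 = 37.04 V

37.04 V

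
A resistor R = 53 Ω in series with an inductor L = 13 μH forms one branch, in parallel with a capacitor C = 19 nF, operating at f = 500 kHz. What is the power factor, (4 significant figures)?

0.2279

ω = 2πf = 3.142e+06 rad/s
X_L = ωL = 40.84 Ω
X_C = 1/(ωC) = 16.75 Ω
Branch 1 (R+jX_L): Z₁ = 53.00 + j40.84 Ω, |Z₁| = 66.91 Ω
Branch 2 (−jX_C): Z₂ = −j16.75 Ω
Parallel: Z = Z₁Z₂/(Z₁+Z₂), |Z| = 19.25 Ω, ∠Z = -76.82°
cos φ = cos(-76.82°) = 0.2279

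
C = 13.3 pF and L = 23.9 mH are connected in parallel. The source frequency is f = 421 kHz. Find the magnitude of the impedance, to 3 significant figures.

51600 Ω

ω = 2πf = 2.645e+06 rad/s
X_L = ωL = 63200 Ω
X_C = 1/(ωC) = 28400 Ω
Parallel: admittances add. Y = 1/(jωL) + jωC
Y = (0 + j1.94e-05) S
|Y| = 1.94e-05 S → |Z| = 1/|Y| = 51600 Ω, ∠Z = −∠Y = -90.0°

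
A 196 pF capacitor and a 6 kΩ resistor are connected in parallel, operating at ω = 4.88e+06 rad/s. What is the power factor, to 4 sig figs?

X_C = 1/(ωC) = 1046 Ω
Parallel: admittances add. Y = 1/R + jωC
Y = (0.0001667 + j0.0009565) S
|Y| = 0.0009709 S → |Z| = 1/|Y| = 1030 Ω, ∠Z = −∠Y = -80.12°
cos φ = cos(-80.12°) = 0.1717

0.1717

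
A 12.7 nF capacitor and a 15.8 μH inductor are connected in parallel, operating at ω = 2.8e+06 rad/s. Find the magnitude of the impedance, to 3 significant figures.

77.2 Ω

X_L = ωL = 44.2 Ω
X_C = 1/(ωC) = 28.1 Ω
Parallel: admittances add. Y = 1/(jωL) + jωC
Y = (0 + j0.0130) S
|Y| = 0.0130 S → |Z| = 1/|Y| = 77.2 Ω, ∠Z = −∠Y = -90.0°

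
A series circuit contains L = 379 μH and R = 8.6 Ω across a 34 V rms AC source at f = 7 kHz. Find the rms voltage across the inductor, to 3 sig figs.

30.2 V

ω = 2πf = 43980 rad/s
X_L = ωL = 16.7 Ω
Z = 8.60 + j16.7 Ω
|Z| = √(8.60² + 16.7²) = 18.8 Ω
I = V/|Z| = 1.81 A
V_L = I·|Z_L| = 1.81 × 16.7 = 30.2 V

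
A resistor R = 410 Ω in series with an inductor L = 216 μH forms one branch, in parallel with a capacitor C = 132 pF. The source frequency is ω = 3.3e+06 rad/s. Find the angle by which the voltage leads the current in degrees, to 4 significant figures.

X_L = ωL = 712.8 Ω
X_C = 1/(ωC) = 2296 Ω
Branch 1 (R+jX_L): Z₁ = 410.0 + j712.8 Ω, |Z₁| = 822.3 Ω
Branch 2 (−jX_C): Z₂ = −j2296 Ω
Parallel: Z = Z₁Z₂/(Z₁+Z₂), |Z| = 1155 Ω, ∠Z = 45.57°

45.57°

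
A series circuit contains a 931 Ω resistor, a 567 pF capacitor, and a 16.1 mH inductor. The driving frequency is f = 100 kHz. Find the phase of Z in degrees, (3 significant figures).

ω = 2πf = 628300 rad/s
X_L = ωL = 10100 Ω
X_C = 1/(ωC) = 2810 Ω
Net reactance X = X_L − X_C = 7310 Ω
Z = 931 + j7310 Ω
|Z| = √(931² + 7310²) = 7370 Ω
∠Z = arctan(7310/931) = 82.7°

82.7°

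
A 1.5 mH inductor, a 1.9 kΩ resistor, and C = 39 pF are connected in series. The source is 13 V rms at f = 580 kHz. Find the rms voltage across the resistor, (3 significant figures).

10.0 V

ω = 2πf = 3.644e+06 rad/s
X_L = ωL = 5470 Ω
X_C = 1/(ωC) = 7040 Ω
Net reactance X = X_L − X_C = -1570 Ω
Z = 1900 − j1570 Ω
|Z| = √(1900² + 1570²) = 2460 Ω
I = V/|Z| = 5.27 mA
V_R = I·|Z_R| = 0.00527 × 1900 = 10.0 V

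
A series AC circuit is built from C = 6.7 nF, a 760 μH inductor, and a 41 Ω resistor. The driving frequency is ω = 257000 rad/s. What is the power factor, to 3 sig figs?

X_L = ωL = 195 Ω
X_C = 1/(ωC) = 581 Ω
Net reactance X = X_L − X_C = -385 Ω
Z = 41.0 − j385 Ω
|Z| = √(41.0² + 385²) = 388 Ω
∠Z = arctan(-385/41.0) = -83.9°
cos φ = cos(-83.9°) = 0.106

0.106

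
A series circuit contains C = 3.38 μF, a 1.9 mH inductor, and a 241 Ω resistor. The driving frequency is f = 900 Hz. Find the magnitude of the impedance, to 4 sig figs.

ω = 2πf = 5655 rad/s
X_L = ωL = 10.74 Ω
X_C = 1/(ωC) = 52.32 Ω
Net reactance X = X_L − X_C = -41.57 Ω
Z = 241.0 − j41.57 Ω
|Z| = √(241.0² + 41.57²) = 244.6 Ω

244.6 Ω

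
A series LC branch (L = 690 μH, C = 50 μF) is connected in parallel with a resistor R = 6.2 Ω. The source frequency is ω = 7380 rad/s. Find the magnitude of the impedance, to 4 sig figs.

2.224 Ω

X_L = ωL = 5.092 Ω
X_C = 1/(ωC) = 2.710 Ω
Branch 1: Z₁ = R = 6.200 Ω
Branch 2 (series LC): Z₂ = j(X_L − X_C) = j2.382 Ω
Parallel: Z = Z₁Z₂/(Z₁+Z₂), |Z| = 2.224 Ω, ∠Z = 68.98°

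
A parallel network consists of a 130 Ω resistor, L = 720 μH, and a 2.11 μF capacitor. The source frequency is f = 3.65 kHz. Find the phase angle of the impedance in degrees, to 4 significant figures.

57.71°

ω = 2πf = 22930 rad/s
X_L = ωL = 16.51 Ω
X_C = 1/(ωC) = 20.67 Ω
Parallel: admittances add. Y = 1/R + 1/(jωL) + jωC
Y = (0.007692 − j0.01217) S
|Y| = 0.01440 S → |Z| = 1/|Y| = 69.45 Ω, ∠Z = −∠Y = 57.71°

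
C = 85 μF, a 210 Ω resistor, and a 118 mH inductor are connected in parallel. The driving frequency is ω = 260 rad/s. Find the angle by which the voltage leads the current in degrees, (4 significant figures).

65.59°

X_L = ωL = 30.68 Ω
X_C = 1/(ωC) = 45.25 Ω
Parallel: admittances add. Y = 1/R + 1/(jωL) + jωC
Y = (0.004762 − j0.01049) S
|Y| = 0.01152 S → |Z| = 1/|Y| = 86.77 Ω, ∠Z = −∠Y = 65.59°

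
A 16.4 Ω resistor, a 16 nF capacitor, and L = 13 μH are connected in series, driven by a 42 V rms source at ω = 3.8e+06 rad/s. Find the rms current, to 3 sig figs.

X_L = ωL = 49.4 Ω
X_C = 1/(ωC) = 16.4 Ω
Net reactance X = X_L − X_C = 33.0 Ω
Z = 16.4 + j33.0 Ω
|Z| = √(16.4² + 33.0²) = 36.8 Ω
I = V/|Z| = 42/36.8 = 1.14 A

1.14 A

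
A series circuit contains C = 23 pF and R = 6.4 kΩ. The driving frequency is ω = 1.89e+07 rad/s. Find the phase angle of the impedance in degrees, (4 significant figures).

X_C = 1/(ωC) = 2300 Ω
Z = 6400 − j2300 Ω
|Z| = √(6400² + 2300²) = 6801 Ω
∠Z = arctan(-2300/6400) = -19.77°

-19.77°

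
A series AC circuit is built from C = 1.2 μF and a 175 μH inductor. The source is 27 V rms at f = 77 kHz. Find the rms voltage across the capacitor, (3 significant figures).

0.561 V

ω = 2πf = 483800 rad/s
X_L = ωL = 84.7 Ω
X_C = 1/(ωC) = 1.72 Ω
Net reactance X = X_L − X_C = 82.9 Ω
Z = j82.9 Ω
|Z| = √(0² + 82.9²) = 82.9 Ω
I = V/|Z| = 326 mA
V_C = I·|Z_C| = 0.326 × 1.72 = 0.561 V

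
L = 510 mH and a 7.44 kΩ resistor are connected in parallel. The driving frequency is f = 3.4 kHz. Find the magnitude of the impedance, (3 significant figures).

ω = 2πf = 21360 rad/s
X_L = ωL = 10900 Ω
Parallel: admittances add. Y = 1/R + 1/(jωL)
Y = (0.000134 − j9.18e-05) S
|Y| = 0.000163 S → |Z| = 1/|Y| = 6140 Ω, ∠Z = −∠Y = 34.3°

6140 Ω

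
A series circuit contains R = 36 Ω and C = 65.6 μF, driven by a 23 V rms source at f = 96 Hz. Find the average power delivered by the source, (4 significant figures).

ω = 2πf = 603.2 rad/s
X_C = 1/(ωC) = 25.27 Ω
Z = 36.00 − j25.27 Ω
|Z| = √(36.00² + 25.27²) = 43.99 Ω
∠Z = arctan(-25.27/36.00) = -35.07°
I = V/|Z| = 522.9 mA
P = VI cos φ = 23 × 0.5229 × cos(-35.07°) = 9.843 W

9.843 W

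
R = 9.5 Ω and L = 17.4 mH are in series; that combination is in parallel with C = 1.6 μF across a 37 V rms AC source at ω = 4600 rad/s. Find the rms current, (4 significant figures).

191.3 mA

X_L = ωL = 80.04 Ω
X_C = 1/(ωC) = 135.9 Ω
Branch 1 (R+jX_L): Z₁ = 9.500 + j80.04 Ω, |Z₁| = 80.60 Ω
Branch 2 (−jX_C): Z₂ = −j135.9 Ω
Parallel: Z = Z₁Z₂/(Z₁+Z₂), |Z| = 193.4 Ω, ∠Z = 73.57°
I = V/|Z| = 37/193.4 = 191.3 mA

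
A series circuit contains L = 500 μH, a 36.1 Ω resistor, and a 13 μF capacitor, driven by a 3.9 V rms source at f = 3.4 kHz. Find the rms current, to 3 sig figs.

106 mA

ω = 2πf = 21360 rad/s
X_L = ωL = 10.7 Ω
X_C = 1/(ωC) = 3.60 Ω
Net reactance X = X_L − X_C = 7.08 Ω
Z = 36.1 + j7.08 Ω
|Z| = √(36.1² + 7.08²) = 36.8 Ω
I = V/|Z| = 3.9/36.8 = 106 mA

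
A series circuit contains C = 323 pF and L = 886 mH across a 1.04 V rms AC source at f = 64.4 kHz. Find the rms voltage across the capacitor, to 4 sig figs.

ω = 2πf = 404600 rad/s
X_L = ωL = 358500 Ω
X_C = 1/(ωC) = 7651 Ω
Net reactance X = X_L − X_C = 350900 Ω
Z = j350900 Ω
|Z| = √(0² + 350900²) = 350900 Ω
I = V/|Z| = 2.964 μA
V_C = I·|Z_C| = 2.964e-06 × 7651 = 0.02268 V

0.02268 V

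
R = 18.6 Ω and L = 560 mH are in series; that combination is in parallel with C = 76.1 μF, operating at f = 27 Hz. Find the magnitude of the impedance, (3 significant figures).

293 Ω

ω = 2πf = 169.6 rad/s
X_L = ωL = 95.0 Ω
X_C = 1/(ωC) = 77.5 Ω
Branch 1 (R+jX_L): Z₁ = 18.6 + j95.0 Ω, |Z₁| = 96.8 Ω
Branch 2 (−jX_C): Z₂ = −j77.5 Ω
Parallel: Z = Z₁Z₂/(Z₁+Z₂), |Z| = 293 Ω, ∠Z = -54.4°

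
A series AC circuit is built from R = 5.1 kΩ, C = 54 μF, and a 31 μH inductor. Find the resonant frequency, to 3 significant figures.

ω₀ = 1/√(LC) = 1/√(3.1e-05 × 5.4e-05) = 24440 rad/s
f₀ = ω₀/(2π) = 3.89 kHz

3.89 kHz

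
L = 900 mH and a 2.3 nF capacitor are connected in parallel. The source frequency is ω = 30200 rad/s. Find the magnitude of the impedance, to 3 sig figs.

X_L = ωL = 27200 Ω
X_C = 1/(ωC) = 14400 Ω
Parallel: admittances add. Y = 1/(jωL) + jωC
Y = (0 + j3.27e-05) S
|Y| = 3.27e-05 S → |Z| = 1/|Y| = 30600 Ω, ∠Z = −∠Y = -90.0°

30600 Ω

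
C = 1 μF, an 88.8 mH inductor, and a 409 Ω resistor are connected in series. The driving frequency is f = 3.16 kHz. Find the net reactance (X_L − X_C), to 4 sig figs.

ω = 2πf = 19850 rad/s
X_L = ωL = 1763 Ω
X_C = 1/(ωC) = 50.37 Ω
X = 1763 − 50.37 = 1713 Ω

1713 Ω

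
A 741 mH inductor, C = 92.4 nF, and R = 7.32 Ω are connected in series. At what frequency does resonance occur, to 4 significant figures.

ω₀ = 1/√(LC) = 1/√(0.741 × 9.24e-08) = 3822 rad/s
f₀ = ω₀/(2π) = 608.2 Hz

608.2 Hz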